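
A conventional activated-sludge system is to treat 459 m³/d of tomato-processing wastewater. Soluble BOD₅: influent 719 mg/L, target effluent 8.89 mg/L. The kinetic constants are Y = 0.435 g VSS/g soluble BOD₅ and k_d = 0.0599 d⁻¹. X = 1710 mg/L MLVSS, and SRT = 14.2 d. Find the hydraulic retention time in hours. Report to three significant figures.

τ ≈ 33.3 h

Steady-state biomass mass balance: V·X·(1 + k_d·θ_c) = Y·Q·(S₀ − S)·θ_c, so V = 0.435 × 459 × (719 − 8.89) × 14.2 / [1710 × (1 + 0.0599 × 14.2)] = 2.01×10^6 / 3164 = 636.2 m³.
HRT = V/Q = 636.2 m³ / 459 m³·d⁻¹ = 1.386 d × 24 = 33.27 h.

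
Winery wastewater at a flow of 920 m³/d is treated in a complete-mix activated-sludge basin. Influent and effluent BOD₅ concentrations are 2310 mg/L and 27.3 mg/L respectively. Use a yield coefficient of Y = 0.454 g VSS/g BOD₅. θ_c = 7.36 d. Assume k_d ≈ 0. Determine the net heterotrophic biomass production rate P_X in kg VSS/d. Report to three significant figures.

P_X ≈ 953 kg VSS/d

With endogenous decay neglected, the observed yield equals the true yield: Y_obs = Y = 0.454 g VSS/g BOD₅.
ΔS = 2310 − 27.3 = 2283 mg/L, so the substrate removal rate is 920 × 2283/1000 = 2100 kg BOD₅/d.
Biomass produced: P_X = Y_obs·Q·ΔS = 0.4540 × 2100 ≈ 953.4 kg VSS/d.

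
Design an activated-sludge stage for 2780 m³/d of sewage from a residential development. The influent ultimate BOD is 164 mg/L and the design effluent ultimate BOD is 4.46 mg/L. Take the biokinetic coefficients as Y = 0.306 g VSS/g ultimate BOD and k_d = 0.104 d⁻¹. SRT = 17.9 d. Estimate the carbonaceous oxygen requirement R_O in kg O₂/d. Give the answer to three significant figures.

Observed yield with endogenous decay: Y_obs = Y / (1 + k_d·θ_c) = 0.306 / (1 + 0.104 × 17.9) = 0.306 / 2.862 = 0.1069 g VSS/g ultimate BOD.
Substrate removed = Q·(S₀ − S) = 2780 m³/d × (164 − 4.46) g/m³ = 4.44×10^5 g/d = 443.5 kg/d.
Net sludge production P_X = 0.1069 × 443.5 = 47.43 kg VSS/d.
R_O = Q·ΔS − 1.42 P_X = 443.5 − 67.35 = 376.2 kg O₂/d.

R_O ≈ 376 kg O₂/d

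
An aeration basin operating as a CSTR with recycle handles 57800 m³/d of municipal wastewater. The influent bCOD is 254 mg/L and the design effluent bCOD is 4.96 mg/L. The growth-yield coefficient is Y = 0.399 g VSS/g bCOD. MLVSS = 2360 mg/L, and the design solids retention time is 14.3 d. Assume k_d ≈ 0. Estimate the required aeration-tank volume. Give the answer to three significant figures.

V·X = Y·Q·ΔS·θ_c gives V = 0.399 × 57800 × (254 − 4.96) × 14.3 / 2360 = 34801 m³.

V ≈ 34800 m³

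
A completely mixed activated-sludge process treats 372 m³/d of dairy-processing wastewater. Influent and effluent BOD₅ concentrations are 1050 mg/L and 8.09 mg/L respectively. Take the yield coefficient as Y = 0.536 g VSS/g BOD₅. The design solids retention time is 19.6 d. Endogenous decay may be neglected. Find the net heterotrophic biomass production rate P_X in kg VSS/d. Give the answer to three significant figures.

P_X ≈ 208 kg VSS/d

No decay correction is needed, so Y_obs = Y = 0.536.
Q·(S₀ − S) = 372 × (1050 − 8.09) × 10⁻³ = 387.6 kg/d removed.
So the net sludge growth is P_X = 0.5360 × 387.6 = 207.7 kg VSS/d.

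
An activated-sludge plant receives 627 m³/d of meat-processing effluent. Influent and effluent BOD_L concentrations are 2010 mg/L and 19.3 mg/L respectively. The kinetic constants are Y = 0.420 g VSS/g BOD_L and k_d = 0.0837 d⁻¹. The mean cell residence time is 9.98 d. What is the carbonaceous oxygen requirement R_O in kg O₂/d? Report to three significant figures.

R_O ≈ 843 kg O₂/d

Y_obs = Y / (1 + k_d θ_c) = 0.420 / (1 + 0.0837 × 9.98) = 0.420 / 1.835 = 0.2288.
Q·(S₀ − S) = 627 × (2010 − 19.3) × 10⁻³ = 1248 kg/d removed.
P_X = Y_obs·Q·(S₀ − S) = 0.2288 × 1248 = 285.6 kg VSS/d.
R_O = Q·(S₀ − S) − 1.42·P_X = 1248 − 1.42 × 285.6 = 842.6 kg O₂/d.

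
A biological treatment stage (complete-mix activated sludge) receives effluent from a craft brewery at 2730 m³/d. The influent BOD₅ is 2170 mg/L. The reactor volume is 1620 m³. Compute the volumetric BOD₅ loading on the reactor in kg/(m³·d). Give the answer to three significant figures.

L_v ≈ 3.66 kg BOD₅/(m³·d)

Applied BOD₅ load per unit volume = Q·S₀/V = (2730 × 2170/1000)/1620 = 3.657 kg BOD₅·m⁻³·d⁻¹.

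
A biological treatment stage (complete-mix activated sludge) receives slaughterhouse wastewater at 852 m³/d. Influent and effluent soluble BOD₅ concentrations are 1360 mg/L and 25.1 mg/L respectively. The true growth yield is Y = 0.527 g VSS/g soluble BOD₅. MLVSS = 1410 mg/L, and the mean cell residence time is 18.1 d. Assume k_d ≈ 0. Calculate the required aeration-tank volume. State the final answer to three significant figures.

V·X = Y·Q·ΔS·θ_c gives V = 0.527 × 852 × (1360 − 25.1) × 18.1 / 1410 = 7694 m³.

V ≈ 7690 m³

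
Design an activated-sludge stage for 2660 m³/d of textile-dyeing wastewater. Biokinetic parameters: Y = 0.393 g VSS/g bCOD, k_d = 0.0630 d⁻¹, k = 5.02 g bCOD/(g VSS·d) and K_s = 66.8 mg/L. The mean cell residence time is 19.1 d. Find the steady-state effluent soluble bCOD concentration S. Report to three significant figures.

S ≈ 4.15 mg/L

Effluent substrate depends only on kinetics and SRT: S = K_s(1 + k_d θ_c) / [θ_c(Yk − k_d) − 1] = 66.8 × (1 + 0.0630 × 19.1) / [19.1 × (0.393 × 5.02 − 0.0630) − 1] = 147.2 / 35.48 = 4.148 mg/L.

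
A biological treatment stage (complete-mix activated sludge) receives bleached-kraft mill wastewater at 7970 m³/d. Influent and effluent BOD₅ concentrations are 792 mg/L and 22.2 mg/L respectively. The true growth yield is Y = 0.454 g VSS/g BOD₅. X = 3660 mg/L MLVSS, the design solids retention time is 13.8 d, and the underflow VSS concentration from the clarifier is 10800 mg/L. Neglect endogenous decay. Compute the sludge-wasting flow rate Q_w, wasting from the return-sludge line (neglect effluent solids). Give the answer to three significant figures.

V·X = Y·Q·ΔS·θ_c gives V = 0.454 × 7970 × (792 − 22.2) × 13.8 / 3660 = 10502 m³.
Q_w = (V·X)/(θ_c X_r) = 10502 × 3660 / (13.8 × 10800) = 257.9 m³/d.

Q_w ≈ 258 m³/d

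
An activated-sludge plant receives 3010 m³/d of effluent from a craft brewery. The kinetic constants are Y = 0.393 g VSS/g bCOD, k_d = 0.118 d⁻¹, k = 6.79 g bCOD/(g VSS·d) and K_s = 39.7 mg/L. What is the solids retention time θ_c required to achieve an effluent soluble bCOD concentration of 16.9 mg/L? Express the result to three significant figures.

From 1/θ_c = Y·k·S/(K_s + S) − k_d: Y·k·S/(K_s+S) = 0.393 × 6.79 × 16.9 / (39.7 + 16.9) = 0.7968 d⁻¹.
θ_c = 1/(μ − k_d) = 1/(0.7968 − 0.118) = 1/0.6788 = 1.473 d.

θ_c ≈ 1.47 d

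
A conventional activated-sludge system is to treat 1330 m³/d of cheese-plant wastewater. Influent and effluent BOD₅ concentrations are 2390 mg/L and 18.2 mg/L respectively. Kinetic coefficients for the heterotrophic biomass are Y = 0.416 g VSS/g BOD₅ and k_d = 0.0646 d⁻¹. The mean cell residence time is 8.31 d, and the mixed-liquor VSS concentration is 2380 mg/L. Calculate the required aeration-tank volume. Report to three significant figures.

V ≈ 2980 m³

Rearranging the biomass balance for a CMAS with decay, V = Y·Q·ΔS·θ_c / [X·(1+k_d θ_c)] = 0.416 × 1330 × (2390 − 18.2) × 8.31 / [2380 × (1 + 0.0646 × 8.31)] = 1.09×10^7 / 3658 = 2981 m³.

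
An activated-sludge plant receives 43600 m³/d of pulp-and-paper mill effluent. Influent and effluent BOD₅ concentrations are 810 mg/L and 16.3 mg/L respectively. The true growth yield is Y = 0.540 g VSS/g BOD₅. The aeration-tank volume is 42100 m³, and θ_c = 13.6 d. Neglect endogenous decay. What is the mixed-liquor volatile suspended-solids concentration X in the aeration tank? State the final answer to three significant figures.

X ≈ 6040 mg/L

Without decay, X = Y Q (S₀−S) θ_c / V = 0.540 × 43600 × (810 − 16.3) × 13.6 / 42100 = 6037 mg/L.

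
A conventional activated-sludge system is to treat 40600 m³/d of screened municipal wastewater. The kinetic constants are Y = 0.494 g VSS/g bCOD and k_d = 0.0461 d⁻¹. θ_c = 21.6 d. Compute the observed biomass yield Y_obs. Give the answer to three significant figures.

Observed yield with endogenous decay: Y_obs = Y / (1 + k_d·θ_c) = 0.494 / (1 + 0.0461 × 21.6) = 0.494 / 1.996 = 0.2475 g VSS/g bCOD.

Y_obs ≈ 0.248 g VSS/g bCOD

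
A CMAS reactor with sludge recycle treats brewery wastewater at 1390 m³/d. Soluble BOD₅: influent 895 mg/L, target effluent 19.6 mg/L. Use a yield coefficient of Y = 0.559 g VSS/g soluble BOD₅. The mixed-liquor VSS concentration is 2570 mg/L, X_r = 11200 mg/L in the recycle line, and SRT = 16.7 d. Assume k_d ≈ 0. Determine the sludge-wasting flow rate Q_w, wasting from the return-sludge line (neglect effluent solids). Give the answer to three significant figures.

V·X = Y·Q·ΔS·θ_c gives V = 0.559 × 1390 × (895 − 19.6) × 16.7 / 2570 = 4420 m³.
Q_w = (V·X)/(θ_c X_r) = 4420 × 2570 / (16.7 × 11200) = 60.73 m³/d.

Q_w ≈ 60.7 m³/d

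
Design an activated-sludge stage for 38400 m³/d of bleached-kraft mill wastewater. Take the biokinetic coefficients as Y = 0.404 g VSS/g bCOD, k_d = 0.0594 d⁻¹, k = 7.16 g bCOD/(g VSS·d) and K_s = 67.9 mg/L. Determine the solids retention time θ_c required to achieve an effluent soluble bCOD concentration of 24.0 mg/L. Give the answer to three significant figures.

θ_c ≈ 1.44 d

Specific growth rate at S = 24.0 mg/L: μ = YkS/(K_s+S) = 0.404·7.16·24.0/(67.9+24.0) = 0.7554 d⁻¹.
1/θ_c = 0.7554 − 0.0594 = 0.6960 d⁻¹, so θ_c = 1.437 d.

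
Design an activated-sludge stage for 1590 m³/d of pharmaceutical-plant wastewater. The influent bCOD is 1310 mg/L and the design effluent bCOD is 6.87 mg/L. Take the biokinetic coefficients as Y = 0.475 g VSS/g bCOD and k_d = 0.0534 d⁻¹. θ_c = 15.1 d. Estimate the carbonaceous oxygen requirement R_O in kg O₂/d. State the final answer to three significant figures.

R_O ≈ 1300 kg O₂/d

Observed yield with endogenous decay: Y_obs = Y / (1 + k_d·θ_c) = 0.475 / (1 + 0.0534 × 15.1) = 0.475 / 1.806 = 0.2630 g VSS/g bCOD.
Mass of bCOD removed per day: Q(S₀ − S) = 1590 × 1303 g/m³ = 2072 kg/d.
Biomass synthesised: P_X = Y_obs × 2072 = 544.9 kg VSS/d.
Carbonaceous O₂ demand = substrate oxidised − cell-mass equivalent = 2072 − 1.42 × 544.9 = 1298 kg O₂/d.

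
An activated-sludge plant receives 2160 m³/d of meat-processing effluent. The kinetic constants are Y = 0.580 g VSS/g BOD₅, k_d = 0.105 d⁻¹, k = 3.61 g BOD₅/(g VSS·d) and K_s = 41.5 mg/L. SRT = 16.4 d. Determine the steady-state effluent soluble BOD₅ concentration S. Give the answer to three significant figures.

S ≈ 3.57 mg/L

From the Monod/SRT balance for a CMAS, S = K_s·(1+k_d θ_c)/[θ_c·(Y k − k_d) − 1] = 41.5 × (1 + 0.105 × 16.4) / [16.4 × (0.580 × 3.61 − 0.105) − 1] = 113.0 / 31.62 = 3.573 mg/L.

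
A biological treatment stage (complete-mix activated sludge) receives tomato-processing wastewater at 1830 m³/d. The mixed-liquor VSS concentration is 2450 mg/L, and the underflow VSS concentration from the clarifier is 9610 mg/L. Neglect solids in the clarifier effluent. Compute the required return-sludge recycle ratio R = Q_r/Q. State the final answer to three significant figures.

R ≈ 0.342

Solids balance on the clarifier gives (1+R)X = R·X_r, so R = X/(X_r − X) = 2450 / (9610 − 2450) = 0.3422.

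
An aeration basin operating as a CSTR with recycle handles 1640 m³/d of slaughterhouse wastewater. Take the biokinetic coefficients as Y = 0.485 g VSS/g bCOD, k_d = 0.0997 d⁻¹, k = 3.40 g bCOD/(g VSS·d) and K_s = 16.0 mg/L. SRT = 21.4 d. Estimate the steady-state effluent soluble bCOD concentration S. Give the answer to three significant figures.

S ≈ 1.56 mg/L

From the Monod/SRT balance for a CMAS, S = K_s·(1+k_d θ_c)/[θ_c·(Y k − k_d) − 1] = 16.0 × (1 + 0.0997 × 21.4) / [21.4 × (0.485 × 3.40 − 0.0997) − 1] = 50.14 / 32.16 = 1.559 mg/L.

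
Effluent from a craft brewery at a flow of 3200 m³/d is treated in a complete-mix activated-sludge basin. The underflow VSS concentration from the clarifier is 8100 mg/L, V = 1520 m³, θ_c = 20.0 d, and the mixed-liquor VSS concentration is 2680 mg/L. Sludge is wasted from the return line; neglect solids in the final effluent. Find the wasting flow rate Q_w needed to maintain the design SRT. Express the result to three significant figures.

Q_w ≈ 25.1 m³/d

Wasting from the return line (neglecting effluent solids): Q_w = V·X / (θ_c·X_r) = 1520 × 2680 / (20.0 × 8100) = 25.15 m³/d.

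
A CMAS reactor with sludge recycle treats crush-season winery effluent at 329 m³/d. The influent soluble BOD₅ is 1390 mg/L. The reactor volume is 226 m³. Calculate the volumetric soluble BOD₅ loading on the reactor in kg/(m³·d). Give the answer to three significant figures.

L_v ≈ 2.02 kg soluble BOD₅/(m³·d)

Volumetric loading L_v = Q·S₀ / V = 329 × 1390 g/m³ / 226.0 m³ = 2023 g/(m³·d) = 2.023 kg soluble BOD₅/(m³·d).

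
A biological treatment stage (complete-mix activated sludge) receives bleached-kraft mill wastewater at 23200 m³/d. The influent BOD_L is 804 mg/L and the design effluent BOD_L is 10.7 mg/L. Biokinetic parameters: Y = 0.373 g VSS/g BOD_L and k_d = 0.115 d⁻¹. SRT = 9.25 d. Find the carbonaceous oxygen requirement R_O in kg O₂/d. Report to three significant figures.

Correct the yield for decay: Y_obs = Y/(1 + k_d θ_c) = 0.373 / (1 + 0.115 × 9.25) = 0.373 / 2.064 = 0.1807.
Mass of BOD_L removed per day: Q(S₀ − S) = 23200 × 793.3 g/m³ = 18405 kg/d.
Net sludge production P_X = 0.1807 × 18405 = 3326 kg VSS/d.
R_O = Q·(S₀ − S) − 1.42·P_X = 18405 − 1.42 × 3326 = 13681 kg O₂/d.

R_O ≈ 13700 kg O₂/d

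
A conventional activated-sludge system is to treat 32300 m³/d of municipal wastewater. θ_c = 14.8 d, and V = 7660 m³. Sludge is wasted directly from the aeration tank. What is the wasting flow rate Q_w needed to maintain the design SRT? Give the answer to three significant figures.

Q_w ≈ 518 m³/d

Wasting from the aeration tank: Q_w = V / θ_c = 7660 / 14.8 = 517.6 m³/d.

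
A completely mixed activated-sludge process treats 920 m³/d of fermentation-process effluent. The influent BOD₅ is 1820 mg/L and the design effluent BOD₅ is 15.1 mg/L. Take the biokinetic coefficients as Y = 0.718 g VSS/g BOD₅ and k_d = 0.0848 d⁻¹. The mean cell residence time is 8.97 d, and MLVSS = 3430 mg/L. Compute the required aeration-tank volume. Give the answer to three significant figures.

V ≈ 1770 m³

From the SRT design equation V = Y Q (S₀−S) θ_c / [X (1 + k_d θ_c)] = 0.718 × 920 × (1820 − 15.1) × 8.97 / [3430 × (1 + 0.0848 × 8.97)] = 1.07×10^7 / 6039 = 1771 m³.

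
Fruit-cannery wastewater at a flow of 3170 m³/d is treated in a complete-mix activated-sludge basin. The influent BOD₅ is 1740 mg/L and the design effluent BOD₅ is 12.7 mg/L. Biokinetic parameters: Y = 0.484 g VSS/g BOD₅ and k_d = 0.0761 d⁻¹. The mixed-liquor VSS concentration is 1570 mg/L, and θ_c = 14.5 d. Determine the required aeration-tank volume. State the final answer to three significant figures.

V ≈ 11600 m³

Rearranging the biomass balance for a CMAS with decay, V = Y·Q·ΔS·θ_c / [X·(1+k_d θ_c)] = 0.484 × 3170 × (1740 − 12.7) × 14.5 / [1570 × (1 + 0.0761 × 14.5)] = 3.84×10^7 / 3302 = 11636 m³.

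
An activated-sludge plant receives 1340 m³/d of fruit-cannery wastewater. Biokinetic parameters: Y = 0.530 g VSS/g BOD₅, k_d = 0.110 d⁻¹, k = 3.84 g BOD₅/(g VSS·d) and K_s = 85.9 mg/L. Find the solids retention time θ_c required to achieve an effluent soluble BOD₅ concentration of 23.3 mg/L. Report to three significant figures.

From 1/θ_c = Y·k·S/(K_s + S) − k_d: Y·k·S/(K_s+S) = 0.530 × 3.84 × 23.3 / (85.9 + 23.3) = 0.4343 d⁻¹.
θ_c = 1/(μ − k_d) = 1/(0.4343 − 0.110) = 1/0.3243 = 3.084 d.

θ_c ≈ 3.08 d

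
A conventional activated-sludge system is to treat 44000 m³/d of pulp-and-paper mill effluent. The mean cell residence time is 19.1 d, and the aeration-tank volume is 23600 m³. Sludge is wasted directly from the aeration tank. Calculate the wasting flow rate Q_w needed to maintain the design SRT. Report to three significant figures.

For wasting at MLVSS concentration, Q_w = V/θ_c = 23600/19.1 = 1236 m³/d.

Q_w ≈ 1240 m³/d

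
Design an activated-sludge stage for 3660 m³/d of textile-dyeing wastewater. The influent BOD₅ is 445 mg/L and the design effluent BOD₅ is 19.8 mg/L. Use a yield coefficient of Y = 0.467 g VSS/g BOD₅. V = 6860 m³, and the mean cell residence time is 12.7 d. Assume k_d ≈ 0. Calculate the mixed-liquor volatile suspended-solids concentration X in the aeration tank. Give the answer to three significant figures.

X ≈ 1350 mg/L

X = Y·Q·ΔS·θ_c / V = 0.467 × 3660 × (445 − 19.8) × 12.7 / 6860 = 1345 mg/L.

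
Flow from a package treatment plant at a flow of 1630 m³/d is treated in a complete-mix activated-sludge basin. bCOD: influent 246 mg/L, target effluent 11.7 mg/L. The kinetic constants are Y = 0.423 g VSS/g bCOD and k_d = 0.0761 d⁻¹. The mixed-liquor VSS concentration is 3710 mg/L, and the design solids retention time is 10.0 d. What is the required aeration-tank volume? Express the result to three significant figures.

V ≈ 247 m³

Rearranging the biomass balance for a CMAS with decay, V = Y·Q·ΔS·θ_c / [X·(1+k_d θ_c)] = 0.423 × 1630 × (246 − 11.7) × 10.0 / [3710 × (1 + 0.0761 × 10.0)] = 1.62×10^6 / 6533 = 247.3 m³.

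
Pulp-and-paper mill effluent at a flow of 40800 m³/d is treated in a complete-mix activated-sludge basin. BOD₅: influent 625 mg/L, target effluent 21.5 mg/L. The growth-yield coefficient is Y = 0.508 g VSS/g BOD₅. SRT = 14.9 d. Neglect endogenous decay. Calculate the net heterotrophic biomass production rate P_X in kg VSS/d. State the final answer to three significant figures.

P_X ≈ 12500 kg VSS/d

With endogenous decay neglected, the observed yield equals the true yield: Y_obs = Y = 0.508 g VSS/g BOD₅.
Q·(S₀ − S) = 40800 × (625 − 21.5) × 10⁻³ = 24623 kg/d removed.
Biomass produced: P_X = Y_obs·Q·ΔS = 0.5080 × 24623 ≈ 12508 kg VSS/d.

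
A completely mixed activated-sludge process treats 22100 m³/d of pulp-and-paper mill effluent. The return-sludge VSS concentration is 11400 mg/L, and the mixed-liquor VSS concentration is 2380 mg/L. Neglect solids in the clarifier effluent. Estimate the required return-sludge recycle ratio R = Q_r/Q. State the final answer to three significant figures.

R = Q_r/Q = X/(X_r − X) = 2380 / (11400 − 2380) = 0.2639.

R ≈ 0.264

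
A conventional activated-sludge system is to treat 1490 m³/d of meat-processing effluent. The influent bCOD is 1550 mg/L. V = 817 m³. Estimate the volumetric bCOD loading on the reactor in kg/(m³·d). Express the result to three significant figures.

L_v ≈ 2.83 kg bCOD/(m³·d)

Volumetric loading L_v = Q·S₀ / V = 1490 × 1550 g/m³ / 817.0 m³ = 2827 g/(m³·d) = 2.827 kg bCOD/(m³·d).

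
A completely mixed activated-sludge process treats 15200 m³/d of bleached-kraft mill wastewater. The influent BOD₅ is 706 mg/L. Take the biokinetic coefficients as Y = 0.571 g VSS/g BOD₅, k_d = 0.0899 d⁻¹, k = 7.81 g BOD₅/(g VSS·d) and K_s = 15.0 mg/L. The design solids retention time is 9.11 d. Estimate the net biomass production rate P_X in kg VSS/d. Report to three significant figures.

P_X ≈ 3370 kg VSS/d

Effluent substrate depends only on kinetics and SRT: S = K_s(1 + k_d θ_c) / [θ_c(Yk − k_d) − 1] = 15.0 × (1 + 0.0899 × 9.11) / [9.11 × (0.571 × 7.81 − 0.0899) − 1] = 27.28 / 38.81 = 0.7031 mg/L.
The observed yield is Y_obs = Y/(1 + k_d·θ_c) = 0.571 / (1 + 0.0899 × 9.11) = 0.571 / 1.819 = 0.3139 g VSS per g BOD₅ removed.
Substrate removed = Q·(S₀ − S) = 15200 m³/d × (706 − 0.703) g/m³ = 1.07×10^7 g/d = 10721 kg/d.
Biomass produced: P_X = Y_obs·Q·ΔS = 0.3139 × 10721 ≈ 3365 kg VSS/d.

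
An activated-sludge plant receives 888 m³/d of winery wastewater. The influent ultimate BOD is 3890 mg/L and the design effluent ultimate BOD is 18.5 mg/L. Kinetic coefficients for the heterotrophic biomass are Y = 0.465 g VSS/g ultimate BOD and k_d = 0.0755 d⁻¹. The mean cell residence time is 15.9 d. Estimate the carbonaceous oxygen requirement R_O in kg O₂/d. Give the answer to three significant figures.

The observed yield is Y_obs = Y/(1 + k_d·θ_c) = 0.465 / (1 + 0.0755 × 15.9) = 0.465 / 2.200 = 0.2113 g VSS per g ultimate BOD removed.
Substrate removed = Q·(S₀ − S) = 888 m³/d × (3890 − 18.5) g/m³ = 3.44×10^6 g/d = 3438 kg/d.
P_X = Y_obs·Q·(S₀ − S) = 0.2113 × 3438 = 726.5 kg VSS/d.
R_O = Q·(S₀ − S) − 1.42·P_X = 3438 − 1.42 × 726.5 = 2406 kg O₂/d.

R_O ≈ 2410 kg O₂/d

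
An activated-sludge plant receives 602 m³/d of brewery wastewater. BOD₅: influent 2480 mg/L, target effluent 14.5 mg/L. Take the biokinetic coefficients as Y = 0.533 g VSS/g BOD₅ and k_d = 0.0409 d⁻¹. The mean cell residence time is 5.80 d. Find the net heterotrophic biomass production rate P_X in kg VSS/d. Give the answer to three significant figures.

The observed yield is Y_obs = Y/(1 + k_d·θ_c) = 0.533 / (1 + 0.0409 × 5.80) = 0.533 / 1.237 = 0.4308 g VSS per g BOD₅ removed.
Substrate removed = Q·(S₀ − S) = 602 m³/d × (2480 − 14.5) g/m³ = 1.48×10^6 g/d = 1484 kg/d.
So the net sludge growth is P_X = 0.4308 × 1484 = 639.4 kg VSS/d.

P_X ≈ 639 kg VSS/d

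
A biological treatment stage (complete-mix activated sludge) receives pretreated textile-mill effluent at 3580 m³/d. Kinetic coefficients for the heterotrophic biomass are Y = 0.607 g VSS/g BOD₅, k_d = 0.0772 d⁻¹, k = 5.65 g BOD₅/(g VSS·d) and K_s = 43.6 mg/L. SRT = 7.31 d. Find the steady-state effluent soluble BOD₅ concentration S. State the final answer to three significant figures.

S ≈ 2.90 mg/L

Effluent substrate depends only on kinetics and SRT: S = K_s(1 + k_d θ_c) / [θ_c(Yk − k_d) − 1] = 43.6 × (1 + 0.0772 × 7.31) / [7.31 × (0.607 × 5.65 − 0.0772) − 1] = 68.20 / 23.51 = 2.902 mg/L.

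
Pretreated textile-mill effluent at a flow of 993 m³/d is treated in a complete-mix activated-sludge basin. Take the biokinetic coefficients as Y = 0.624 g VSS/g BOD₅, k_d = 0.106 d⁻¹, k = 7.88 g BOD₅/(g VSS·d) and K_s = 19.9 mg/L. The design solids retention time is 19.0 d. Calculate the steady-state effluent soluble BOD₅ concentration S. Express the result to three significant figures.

S ≈ 0.663 mg/L

Effluent substrate depends only on kinetics and SRT: S = K_s(1 + k_d θ_c) / [θ_c(Yk − k_d) − 1] = 19.9 × (1 + 0.106 × 19.0) / [19.0 × (0.624 × 7.88 − 0.106) − 1] = 59.98 / 90.41 = 0.6634 mg/L.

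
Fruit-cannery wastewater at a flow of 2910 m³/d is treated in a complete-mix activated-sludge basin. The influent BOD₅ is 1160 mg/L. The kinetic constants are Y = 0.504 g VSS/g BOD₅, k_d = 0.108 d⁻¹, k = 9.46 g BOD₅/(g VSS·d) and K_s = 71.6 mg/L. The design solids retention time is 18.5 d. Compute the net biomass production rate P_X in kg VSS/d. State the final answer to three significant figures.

From the Monod/SRT balance for a CMAS, S = K_s·(1+k_d θ_c)/[θ_c·(Y k − k_d) − 1] = 71.6 × (1 + 0.108 × 18.5) / [18.5 × (0.504 × 9.46 − 0.108) − 1] = 214.7 / 85.21 = 2.519 mg/L.
The observed yield is Y_obs = Y/(1 + k_d·θ_c) = 0.504 / (1 + 0.108 × 18.5) = 0.504 / 2.998 = 0.1681 g VSS per g BOD₅ removed.
ΔS = 1160 − 2.52 = 1157 mg/L, so the substrate removal rate is 2910 × 1157/1000 = 3368 kg BOD₅/d.
Net biomass production P_X = Y_obs × Q·(S₀ − S) = 0.1681 × 3368 = 566.2 kg VSS/d.

P_X ≈ 566 kg VSS/d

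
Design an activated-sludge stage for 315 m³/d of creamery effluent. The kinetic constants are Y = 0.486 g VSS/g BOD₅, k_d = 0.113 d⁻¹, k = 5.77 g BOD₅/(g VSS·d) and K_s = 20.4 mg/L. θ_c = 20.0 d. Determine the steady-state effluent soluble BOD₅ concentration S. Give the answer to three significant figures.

For a completely mixed reactor with recycle the Lawrence–McCarty relation gives S = K_s·(1 + k_d·θ_c) / [θ_c·(Y·k − k_d) − 1] = 20.4 × (1 + 0.113 × 20.0) / [20.0 × (0.486 × 5.77 − 0.113) − 1] = 66.50 / 52.82 = 1.259 mg/L.

S ≈ 1.26 mg/L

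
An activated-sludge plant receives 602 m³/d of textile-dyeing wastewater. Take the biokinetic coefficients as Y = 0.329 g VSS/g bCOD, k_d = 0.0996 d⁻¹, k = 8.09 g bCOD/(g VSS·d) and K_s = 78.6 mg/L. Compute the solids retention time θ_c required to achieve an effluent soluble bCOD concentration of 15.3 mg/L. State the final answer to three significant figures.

From 1/θ_c = Y·k·S/(K_s + S) − k_d: Y·k·S/(K_s+S) = 0.329 × 8.09 × 15.3 / (78.6 + 15.3) = 0.4337 d⁻¹.
Then 1/θ_c = μ − k_d = 0.4337 − 0.0996 = 0.3341 d⁻¹, giving θ_c = 2.993 d.

θ_c ≈ 2.99 d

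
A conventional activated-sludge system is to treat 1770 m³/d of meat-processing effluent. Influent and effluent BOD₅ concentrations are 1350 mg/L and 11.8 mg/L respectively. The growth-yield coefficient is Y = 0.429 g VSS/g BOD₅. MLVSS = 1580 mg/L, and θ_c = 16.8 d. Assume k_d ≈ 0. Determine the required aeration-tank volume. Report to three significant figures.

V ≈ 10800 m³

Biomass mass balance (decay neglected): V·X = Y·Q·(S₀ − S)·θ_c, so V = 0.429 × 1770 × (1350 − 11.8) × 16.8 / 1580 = 10804 m³.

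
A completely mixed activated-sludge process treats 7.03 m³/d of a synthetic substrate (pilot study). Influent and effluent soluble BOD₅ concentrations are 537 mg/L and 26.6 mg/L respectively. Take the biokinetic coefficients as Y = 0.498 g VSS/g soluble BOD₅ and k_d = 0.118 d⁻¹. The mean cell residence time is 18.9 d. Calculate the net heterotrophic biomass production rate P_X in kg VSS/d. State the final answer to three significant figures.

Observed yield with endogenous decay: Y_obs = Y / (1 + k_d·θ_c) = 0.498 / (1 + 0.118 × 18.9) = 0.498 / 3.230 = 0.1542 g VSS/g soluble BOD₅.
Substrate removed = Q·(S₀ − S) = 7.03 m³/d × (537 − 26.6) g/m³ = 3.59×10^3 g/d = 3.588 kg/d.
Net biomass production P_X = Y_obs × Q·(S₀ − S) = 0.1542 × 3.588 = 0.5532 kg VSS/d.

P_X ≈ 0.553 kg VSS/d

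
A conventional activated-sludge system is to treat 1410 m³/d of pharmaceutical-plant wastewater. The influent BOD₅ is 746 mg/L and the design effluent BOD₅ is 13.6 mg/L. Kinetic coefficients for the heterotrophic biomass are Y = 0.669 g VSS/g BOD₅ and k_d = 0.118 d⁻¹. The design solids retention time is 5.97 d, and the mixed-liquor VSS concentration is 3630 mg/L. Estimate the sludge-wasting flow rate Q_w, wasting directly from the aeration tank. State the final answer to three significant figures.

Q_w ≈ 112 m³/d

Steady-state biomass mass balance: V·X·(1 + k_d·θ_c) = Y·Q·(S₀ − S)·θ_c, so V = 0.669 × 1410 × (746 − 13.6) × 5.97 / [3630 × (1 + 0.118 × 5.97)] = 4.12×10^6 / 6187 = 666.6 m³.
For wasting at MLVSS concentration, Q_w = V/θ_c = 666.6/5.97 = 111.7 m³/d.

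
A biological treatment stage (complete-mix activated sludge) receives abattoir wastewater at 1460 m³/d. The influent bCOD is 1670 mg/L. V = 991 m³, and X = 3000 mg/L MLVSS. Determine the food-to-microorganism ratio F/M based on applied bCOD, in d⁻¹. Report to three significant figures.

F/M ≈ 0.820 d⁻¹

F/M = Q·S₀ / (V·X) = 1460 × 1670 / (991.0 × 3000) = 0.8201 g bCOD·(g VSS·d)⁻¹.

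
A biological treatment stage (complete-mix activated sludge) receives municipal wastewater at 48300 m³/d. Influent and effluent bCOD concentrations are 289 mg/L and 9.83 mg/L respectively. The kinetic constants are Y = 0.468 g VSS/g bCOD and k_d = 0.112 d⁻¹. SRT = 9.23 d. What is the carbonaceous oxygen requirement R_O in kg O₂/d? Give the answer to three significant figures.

R_O ≈ 9080 kg O₂/d

Correct the yield for decay: Y_obs = Y/(1 + k_d θ_c) = 0.468 / (1 + 0.112 × 9.23) = 0.468 / 2.034 = 0.2301.
ΔS = 289 − 9.83 = 279.2 mg/L, so the substrate removal rate is 48300 × 279.2/1000 = 13484 kg bCOD/d.
Biomass synthesised: P_X = Y_obs × 13484 = 3103 kg VSS/d.
R_O = Q·(S₀ − S) − 1.42·P_X = 13484 − 1.42 × 3103 = 9078 kg O₂/d.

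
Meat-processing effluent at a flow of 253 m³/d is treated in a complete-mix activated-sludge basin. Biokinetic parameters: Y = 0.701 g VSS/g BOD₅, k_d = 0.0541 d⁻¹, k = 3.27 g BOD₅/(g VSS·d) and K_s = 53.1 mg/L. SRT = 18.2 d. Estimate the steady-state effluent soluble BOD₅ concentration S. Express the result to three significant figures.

S ≈ 2.65 mg/L

From the Monod/SRT balance for a CMAS, S = K_s·(1+k_d θ_c)/[θ_c·(Y k − k_d) − 1] = 53.1 × (1 + 0.0541 × 18.2) / [18.2 × (0.701 × 3.27 − 0.0541) − 1] = 105.4 / 39.73 = 2.652 mg/L.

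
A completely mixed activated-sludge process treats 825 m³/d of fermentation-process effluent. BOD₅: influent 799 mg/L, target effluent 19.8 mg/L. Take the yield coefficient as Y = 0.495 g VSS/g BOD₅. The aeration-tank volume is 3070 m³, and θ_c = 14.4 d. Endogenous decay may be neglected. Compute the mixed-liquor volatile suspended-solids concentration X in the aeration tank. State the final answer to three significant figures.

X ≈ 1490 mg/L

X = Y·Q·ΔS·θ_c / V = 0.495 × 825 × (799 − 19.8) × 14.4 / 3070 = 1493 mg/L.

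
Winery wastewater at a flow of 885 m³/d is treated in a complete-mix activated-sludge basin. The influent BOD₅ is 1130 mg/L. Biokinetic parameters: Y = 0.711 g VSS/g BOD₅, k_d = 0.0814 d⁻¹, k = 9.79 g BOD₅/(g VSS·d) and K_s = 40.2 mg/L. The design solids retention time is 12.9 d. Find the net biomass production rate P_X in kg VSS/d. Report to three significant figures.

Effluent substrate depends only on kinetics and SRT: S = K_s(1 + k_d θ_c) / [θ_c(Yk − k_d) − 1] = 40.2 × (1 + 0.0814 × 12.9) / [12.9 × (0.711 × 9.79 − 0.0814) − 1] = 82.41 / 87.74 = 0.9392 mg/L.
The observed yield is Y_obs = Y/(1 + k_d·θ_c) = 0.711 / (1 + 0.0814 × 12.9) = 0.711 / 2.050 = 0.3468 g VSS per g BOD₅ removed.
Mass of BOD₅ removed per day: Q(S₀ − S) = 885 × 1129 g/m³ = 999.2 kg/d.
Biomass produced: P_X = Y_obs·Q·ΔS = 0.3468 × 999.2 ≈ 346.5 kg VSS/d.

P_X ≈ 347 kg VSS/d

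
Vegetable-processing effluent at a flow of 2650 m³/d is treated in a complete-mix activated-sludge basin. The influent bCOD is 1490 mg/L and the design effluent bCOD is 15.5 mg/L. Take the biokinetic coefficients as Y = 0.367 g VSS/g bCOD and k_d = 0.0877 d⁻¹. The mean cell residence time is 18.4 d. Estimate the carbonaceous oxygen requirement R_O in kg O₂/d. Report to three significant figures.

Observed yield with endogenous decay: Y_obs = Y / (1 + k_d·θ_c) = 0.367 / (1 + 0.0877 × 18.4) = 0.367 / 2.614 = 0.1404 g VSS/g bCOD.
Q·(S₀ − S) = 2650 × (1490 − 15.5) × 10⁻³ = 3907 kg/d removed.
Biomass synthesised: P_X = Y_obs × 3907 = 548.7 kg VSS/d.
R_O = Q·(S₀ − S) − 1.42·P_X = 3907 − 1.42 × 548.7 = 3128 kg O₂/d.

R_O ≈ 3130 kg O₂/d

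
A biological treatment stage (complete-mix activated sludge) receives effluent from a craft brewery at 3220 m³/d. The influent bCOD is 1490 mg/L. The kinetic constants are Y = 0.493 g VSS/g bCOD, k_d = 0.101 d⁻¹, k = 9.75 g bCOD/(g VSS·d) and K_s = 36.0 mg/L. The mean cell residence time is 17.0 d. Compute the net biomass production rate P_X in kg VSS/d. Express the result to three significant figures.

P_X ≈ 870 kg VSS/d

Effluent substrate depends only on kinetics and SRT: S = K_s(1 + k_d θ_c) / [θ_c(Yk − k_d) − 1] = 36.0 × (1 + 0.101 × 17.0) / [17.0 × (0.493 × 9.75 − 0.101) − 1] = 97.81 / 79.00 = 1.238 mg/L.
The observed yield is Y_obs = Y/(1 + k_d·θ_c) = 0.493 / (1 + 0.101 × 17.0) = 0.493 / 2.717 = 0.1815 g VSS per g bCOD removed.
Substrate removed = Q·(S₀ − S) = 3220 m³/d × (1490 − 1.24) g/m³ = 4.79×10^6 g/d = 4794 kg/d.
P_X = Y_obs · Q(S₀ − S) = 0.1815 × 4794 = 869.8 kg VSS/d.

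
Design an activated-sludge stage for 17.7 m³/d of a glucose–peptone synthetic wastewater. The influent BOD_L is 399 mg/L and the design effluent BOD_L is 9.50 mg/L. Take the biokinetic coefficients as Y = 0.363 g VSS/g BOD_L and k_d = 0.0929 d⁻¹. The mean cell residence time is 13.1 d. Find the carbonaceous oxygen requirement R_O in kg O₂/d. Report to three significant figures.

The observed yield is Y_obs = Y/(1 + k_d·θ_c) = 0.363 / (1 + 0.0929 × 13.1) = 0.363 / 2.217 = 0.1637 g VSS per g BOD_L removed.
Q·(S₀ − S) = 17.7 × (399 − 9.50) × 10⁻³ = 6.894 kg/d removed.
Net sludge production P_X = 0.1637 × 6.894 = 1.129 kg VSS/d.
R_O = Q·ΔS − 1.42 P_X = 6.894 − 1.603 = 5.291 kg O₂/d.

R_O ≈ 5.29 kg O₂/d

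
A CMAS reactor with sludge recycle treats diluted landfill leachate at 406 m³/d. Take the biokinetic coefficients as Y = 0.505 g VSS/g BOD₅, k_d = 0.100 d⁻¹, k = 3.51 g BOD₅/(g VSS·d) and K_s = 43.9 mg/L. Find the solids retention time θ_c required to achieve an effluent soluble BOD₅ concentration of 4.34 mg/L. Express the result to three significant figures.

Specific growth rate at S = 4.34 mg/L: μ = YkS/(K_s+S) = 0.505·3.51·4.34/(43.9+4.34) = 0.1595 d⁻¹.
θ_c = 1/(μ − k_d) = 1/(0.1595 − 0.100) = 1/0.05947 = 16.82 d.

θ_c ≈ 16.8 d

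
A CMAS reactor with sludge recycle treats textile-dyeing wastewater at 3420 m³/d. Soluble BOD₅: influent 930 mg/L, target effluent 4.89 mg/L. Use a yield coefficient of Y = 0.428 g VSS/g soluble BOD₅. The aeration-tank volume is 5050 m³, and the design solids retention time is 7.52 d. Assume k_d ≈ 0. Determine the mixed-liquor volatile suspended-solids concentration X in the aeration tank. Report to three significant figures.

Without decay, X = Y Q (S₀−S) θ_c / V = 0.428 × 3420 × (930 − 4.89) × 7.52 / 5050 = 2016 mg/L.

X ≈ 2020 mg/L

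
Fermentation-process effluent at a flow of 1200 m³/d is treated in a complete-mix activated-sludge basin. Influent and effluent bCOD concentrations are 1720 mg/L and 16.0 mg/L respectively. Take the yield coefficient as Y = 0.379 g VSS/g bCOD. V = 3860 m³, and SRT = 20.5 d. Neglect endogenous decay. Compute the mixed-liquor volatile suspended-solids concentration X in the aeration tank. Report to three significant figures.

Without decay, X = Y Q (S₀−S) θ_c / V = 0.379 × 1200 × (1720 − 16.0) × 20.5 / 3860 = 4116 mg/L.

X ≈ 4120 mg/L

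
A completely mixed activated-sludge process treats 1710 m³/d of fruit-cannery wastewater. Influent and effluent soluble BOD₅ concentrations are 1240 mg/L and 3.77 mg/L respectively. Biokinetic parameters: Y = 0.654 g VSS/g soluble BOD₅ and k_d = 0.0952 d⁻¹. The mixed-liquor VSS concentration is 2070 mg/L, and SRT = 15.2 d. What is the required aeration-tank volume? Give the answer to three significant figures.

From the SRT design equation V = Y Q (S₀−S) θ_c / [X (1 + k_d θ_c)] = 0.654 × 1710 × (1240 − 3.77) × 15.2 / [2070 × (1 + 0.0952 × 15.2)] = 2.1×10^7 / 5065 = 4149 m³.

V ≈ 4150 m³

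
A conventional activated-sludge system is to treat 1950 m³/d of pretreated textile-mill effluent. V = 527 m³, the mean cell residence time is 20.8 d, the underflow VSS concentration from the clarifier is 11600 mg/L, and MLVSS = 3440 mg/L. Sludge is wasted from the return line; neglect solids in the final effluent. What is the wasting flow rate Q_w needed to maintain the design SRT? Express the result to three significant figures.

Q_w ≈ 7.51 m³/d

θ_c = V·X/(Q_w·X_r) when wasting from the recycle, so Q_w = V·X/(θ_c·X_r) = 527.0 × 3440 / (20.8 × 11600) = 7.514 m³/d.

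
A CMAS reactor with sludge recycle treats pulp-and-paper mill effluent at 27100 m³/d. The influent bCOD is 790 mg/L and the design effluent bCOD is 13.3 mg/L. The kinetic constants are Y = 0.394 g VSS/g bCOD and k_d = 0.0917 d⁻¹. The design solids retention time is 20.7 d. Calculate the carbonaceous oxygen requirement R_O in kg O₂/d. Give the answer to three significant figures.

The observed yield is Y_obs = Y/(1 + k_d·θ_c) = 0.394 / (1 + 0.0917 × 20.7) = 0.394 / 2.898 = 0.1359 g VSS per g bCOD removed.
Substrate removed = Q·(S₀ − S) = 27100 m³/d × (790 − 13.3) g/m³ = 2.1×10^7 g/d = 21049 kg/d.
Net sludge production P_X = 0.1359 × 21049 = 2861 kg VSS/d.
R_O = Q·ΔS − 1.42 P_X = 21049 − 4063 = 16985 kg O₂/d.

R_O ≈ 17000 kg O₂/d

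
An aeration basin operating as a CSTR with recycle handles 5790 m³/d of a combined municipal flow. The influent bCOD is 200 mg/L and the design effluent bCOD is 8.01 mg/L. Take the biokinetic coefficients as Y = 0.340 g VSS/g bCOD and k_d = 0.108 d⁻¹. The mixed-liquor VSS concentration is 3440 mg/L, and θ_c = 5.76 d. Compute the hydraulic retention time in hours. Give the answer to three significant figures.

τ ≈ 1.62 h

Rearranging the biomass balance for a CMAS with decay, V = Y·Q·ΔS·θ_c / [X·(1+k_d θ_c)] = 0.340 × 5790 × (200 − 8.01) × 5.76 / [3440 × (1 + 0.108 × 5.76)] = 2.18×10^6 / 5580 = 390.1 m³.
τ = V/Q = 390.1/5790 = 0.06738 d, or 1.617 h.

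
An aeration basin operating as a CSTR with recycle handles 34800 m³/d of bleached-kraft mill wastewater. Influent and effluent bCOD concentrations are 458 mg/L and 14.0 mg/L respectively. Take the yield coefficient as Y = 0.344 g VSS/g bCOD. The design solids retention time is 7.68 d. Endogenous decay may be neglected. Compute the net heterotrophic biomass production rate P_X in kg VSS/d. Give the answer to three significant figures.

With endogenous decay neglected, the observed yield equals the true yield: Y_obs = Y = 0.344 g VSS/g bCOD.
Q·(S₀ − S) = 34800 × (458 − 14.0) × 10⁻³ = 15451 kg/d removed.
So the net sludge growth is P_X = 0.3440 × 15451 = 5315 kg VSS/d.

P_X ≈ 5320 kg VSS/d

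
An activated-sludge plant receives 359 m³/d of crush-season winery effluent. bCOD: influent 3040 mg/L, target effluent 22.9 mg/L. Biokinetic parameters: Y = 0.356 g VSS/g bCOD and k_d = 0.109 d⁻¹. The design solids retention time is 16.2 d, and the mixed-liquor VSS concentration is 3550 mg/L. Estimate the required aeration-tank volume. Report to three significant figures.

Steady-state biomass mass balance: V·X·(1 + k_d·θ_c) = Y·Q·(S₀ − S)·θ_c, so V = 0.356 × 359 × (3040 − 22.9) × 16.2 / [3550 × (1 + 0.109 × 16.2)] = 6.25×10^6 / 9819 = 636.2 m³.

V ≈ 636 m³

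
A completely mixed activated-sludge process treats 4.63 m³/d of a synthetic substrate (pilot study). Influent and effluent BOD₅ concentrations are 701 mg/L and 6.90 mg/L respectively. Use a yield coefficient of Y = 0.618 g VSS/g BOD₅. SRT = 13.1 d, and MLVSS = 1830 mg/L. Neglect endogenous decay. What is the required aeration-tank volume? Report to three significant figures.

V ≈ 14.2 m³

Biomass mass balance (decay neglected): V·X = Y·Q·(S₀ − S)·θ_c, so V = 0.618 × 4.63 × (701 − 6.90) × 13.1 / 1830 = 14.22 m³.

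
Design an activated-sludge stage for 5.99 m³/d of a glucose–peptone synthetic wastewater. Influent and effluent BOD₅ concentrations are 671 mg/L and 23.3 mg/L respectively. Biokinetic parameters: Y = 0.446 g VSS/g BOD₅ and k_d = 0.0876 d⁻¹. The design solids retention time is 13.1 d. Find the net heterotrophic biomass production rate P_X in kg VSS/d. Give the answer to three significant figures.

Y_obs = Y / (1 + k_d θ_c) = 0.446 / (1 + 0.0876 × 13.1) = 0.446 / 2.148 = 0.2077.
Substrate removed = Q·(S₀ − S) = 5.99 m³/d × (671 − 23.3) g/m³ = 3.88×10^3 g/d = 3.880 kg/d.
Biomass produced: P_X = Y_obs·Q·ΔS = 0.2077 × 3.880 ≈ 0.8057 kg VSS/d.

P_X ≈ 0.806 kg VSS/d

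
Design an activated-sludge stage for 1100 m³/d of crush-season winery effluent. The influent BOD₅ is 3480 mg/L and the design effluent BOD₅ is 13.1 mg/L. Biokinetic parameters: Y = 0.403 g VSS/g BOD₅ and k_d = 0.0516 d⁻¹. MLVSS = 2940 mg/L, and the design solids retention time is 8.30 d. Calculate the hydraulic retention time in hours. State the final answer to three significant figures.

τ ≈ 66.3 h

Rearranging the biomass balance for a CMAS with decay, V = Y·Q·ΔS·θ_c / [X·(1+k_d θ_c)] = 0.403 × 1100 × (3480 − 13.1) × 8.30 / [2940 × (1 + 0.0516 × 8.30)] = 1.28×10^7 / 4199 = 3038 m³.
τ = V/Q = 3038/1100 = 2.762 d, or 66.28 h.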